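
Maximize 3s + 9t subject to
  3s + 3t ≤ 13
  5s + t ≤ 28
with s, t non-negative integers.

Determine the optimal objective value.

36

(s,t)=(0,4): 3·0+3·4=12≤13, 5·0+1·4=4≤28, objective 36.
(s,t)=(1,3): 3·1+3·3=12≤13, 5·1+1·3=8≤28, objective 30.
(s,t)=(0,3): 3·0+3·3=9≤13, 5·0+1·3=3≤28, objective 27.
The best lattice point is (0,4), giving 36.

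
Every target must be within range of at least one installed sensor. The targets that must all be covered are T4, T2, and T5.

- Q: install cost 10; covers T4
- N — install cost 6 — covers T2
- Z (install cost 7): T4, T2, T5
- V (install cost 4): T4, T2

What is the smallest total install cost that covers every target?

The greedy cost-per-new-target heuristic would pick V and Z for 11, but a cheaper cover exists.
Z alone covers T4, T2, T5 — every target.
Total install cost: 7.
No cover costs less than 7.

7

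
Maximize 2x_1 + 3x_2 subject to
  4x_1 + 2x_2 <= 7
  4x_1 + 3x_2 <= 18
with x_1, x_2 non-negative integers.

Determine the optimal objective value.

The continuous relaxation peaks at (0, 3.5) with value 10.50; rounding to a feasible lattice point costs some objective.
(x_1,x_2)=(0,3) is feasible, giving 9.
(x_1,x_2)=(0,2) is feasible, giving 6.
The best lattice point is (0,3), giving 9.

9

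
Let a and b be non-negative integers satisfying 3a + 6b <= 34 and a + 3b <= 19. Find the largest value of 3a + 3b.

(a,b)=(11,0): 3·11+6·0=33≤34, 1·11+3·0=11≤19, objective 33.
(a,b)=(10,0): 3·10+6·0=30≤34, 1·10+3·0=10≤19, objective 30.
Maximum is 33 at (a,b)=(11,0).

33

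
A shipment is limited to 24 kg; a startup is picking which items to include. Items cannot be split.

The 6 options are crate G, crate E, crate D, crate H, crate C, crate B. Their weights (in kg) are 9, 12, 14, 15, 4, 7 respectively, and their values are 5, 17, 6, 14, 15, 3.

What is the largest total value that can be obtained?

Treat it as a binary knapsack problem.
Allowing fractional choices, the relaxed optimum would be about 39.5, but items are indivisible.
crate E + crate C + crate B: weight 12 + 4 + 7 = 23 ≤ 24, value 17 + 15 + 3 = 35.
crate E + crate C: weight 12 + 4 = 16 ≤ 24, value 17 + 15 = 32.
Best is crate E, crate C, and crate B with total value 35.

35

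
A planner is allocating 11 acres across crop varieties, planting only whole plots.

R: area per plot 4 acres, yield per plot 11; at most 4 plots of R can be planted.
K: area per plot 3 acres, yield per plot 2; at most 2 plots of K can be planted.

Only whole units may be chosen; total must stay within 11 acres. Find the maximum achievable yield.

2×R: area 8 ≤ 11, yield 2·11 = 22.
2×R and 1×K: area 11 ≤ 11, yield 2·11 + 1·2 = 24.
Best is 24.

24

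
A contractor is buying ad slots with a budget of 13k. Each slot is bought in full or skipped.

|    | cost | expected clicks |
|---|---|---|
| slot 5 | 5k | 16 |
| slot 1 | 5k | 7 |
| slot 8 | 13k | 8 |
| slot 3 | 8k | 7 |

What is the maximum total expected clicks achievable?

23

This is a 0-1 knapsack instance.
Allowing fractional choices, the relaxed optimum would be about 25.6, but ad slots are indivisible.
slot 5 + slot 1: cost 5 + 5 = 10 ≤ 13, expected clicks 16 + 7 = 23.
slot 5 + slot 3: cost 5 + 8 = 13 ≤ 13, expected clicks 16 + 7 = 23.
slot 5: cost 5 ≤ 13, expected clicks 16.
The maximum expected clicks is 23; one optimal choice is slot 5 and slot 1.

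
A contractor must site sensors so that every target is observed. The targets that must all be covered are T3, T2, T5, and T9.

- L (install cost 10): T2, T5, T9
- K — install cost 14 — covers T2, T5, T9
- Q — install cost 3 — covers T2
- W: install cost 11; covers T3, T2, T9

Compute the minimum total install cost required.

21

The greedy cost-per-new-target heuristic would pick Q, L, and W for 24, but a cheaper cover exists.
Choose L and W: together they cover T3, T2, T5, T9 — every target.
Total install cost: 10 + 11 = 21.
No cover costs less than 21.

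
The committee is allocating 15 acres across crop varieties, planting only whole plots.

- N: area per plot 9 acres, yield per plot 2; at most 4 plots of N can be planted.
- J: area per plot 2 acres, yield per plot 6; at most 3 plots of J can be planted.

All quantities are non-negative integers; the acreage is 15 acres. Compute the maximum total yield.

J has the best ratio (6/2); taking only J gives at most 3×6 = 18 (stopped by the supply cap of 3).
Mixing does better — 1×N and 3×J: area 15 ≤ 15, yield 1·2 + 3·6 = 20.

20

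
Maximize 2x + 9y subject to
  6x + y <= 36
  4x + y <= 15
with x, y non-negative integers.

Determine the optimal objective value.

(x,y)=(0,15): 6·0+1·15=15≤36, 4·0+1·15=15≤15, objective 135.
(x,y)=(0,14): 6·0+1·14=14≤36, 4·0+1·14=14≤15, objective 126.
No feasible integer point exceeds 135.

135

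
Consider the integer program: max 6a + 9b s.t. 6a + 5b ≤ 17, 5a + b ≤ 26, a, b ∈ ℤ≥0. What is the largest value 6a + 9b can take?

27

Relaxing integrality, the LP optimum is 30.60 at (a,b) = (0, 3.4), which is not an integer point.
(a,b)=(0,3): 6·0+5·3=15≤17, 5·0+1·3=3≤26, objective 27.
(a,b)=(1,2): 6·1+5·2=16≤17, 5·1+1·2=7≤26, objective 24.
(a,b)=(0,2): 6·0+5·2=10≤17, 5·0+1·2=2≤26, objective 18.
No feasible integer point exceeds 27.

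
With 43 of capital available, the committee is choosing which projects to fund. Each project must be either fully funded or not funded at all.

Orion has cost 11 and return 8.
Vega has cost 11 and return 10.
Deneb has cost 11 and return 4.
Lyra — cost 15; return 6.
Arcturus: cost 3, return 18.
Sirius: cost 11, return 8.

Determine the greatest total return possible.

Allowing fractional choices, the relaxed optimum would be about 46.8, but projects are indivisible.
Orion + Vega + Lyra + Arcturus: cost 11 + 11 + 15 + 3 = 40 ≤ 43, return 8 + 10 + 6 + 18 = 42.
Vega + Lyra + Arcturus + Sirius: cost 11 + 15 + 3 + 11 = 40 ≤ 43, return 10 + 6 + 18 + 8 = 42.
Orion + Vega + Arcturus + Sirius: cost 11 + 11 + 3 + 11 = 36 ≤ 43, return 8 + 10 + 18 + 8 = 44.
Best is Orion, Vega, Arcturus, and Sirius with total return 44.

44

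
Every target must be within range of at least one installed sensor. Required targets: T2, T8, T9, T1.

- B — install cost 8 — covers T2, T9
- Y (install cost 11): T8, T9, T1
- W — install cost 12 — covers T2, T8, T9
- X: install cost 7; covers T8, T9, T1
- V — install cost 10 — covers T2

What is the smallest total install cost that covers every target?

15

Choose B and X: together they cover T2, T8, T9, T1 — every target.
Total install cost: 8 + 7 = 15.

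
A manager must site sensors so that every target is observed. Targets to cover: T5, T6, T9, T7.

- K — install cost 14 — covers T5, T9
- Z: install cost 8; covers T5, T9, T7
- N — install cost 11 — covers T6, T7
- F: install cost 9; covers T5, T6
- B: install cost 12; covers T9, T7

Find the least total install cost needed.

17

Choose Z and F: together they cover T5, T6, T9, T7 — every target.
Total install cost: 8 + 9 = 17.
No cover costs less than 17.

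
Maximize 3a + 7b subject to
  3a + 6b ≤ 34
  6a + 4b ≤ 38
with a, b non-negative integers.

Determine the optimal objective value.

38

(a,b)=(1,5): 3·1+6·5=33≤34, 6·1+4·5=26≤38, objective 38.
(a,b)=(0,5): 3·0+6·5=30≤34, 6·0+4·5=20≤38, objective 35.
(a,b)=(2,4): 3·2+6·4=30≤34, 6·2+4·4=28≤38, objective 34.
No feasible integer point exceeds 38.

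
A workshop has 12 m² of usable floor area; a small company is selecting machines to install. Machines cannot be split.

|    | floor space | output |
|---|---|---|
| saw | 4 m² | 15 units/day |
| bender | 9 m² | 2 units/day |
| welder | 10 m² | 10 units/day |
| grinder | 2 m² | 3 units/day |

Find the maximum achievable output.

Allowing fractional choices, the relaxed optimum would be about 24.0, but machines are indivisible.
saw + grinder: floor space 4 + 2 = 6 ≤ 12, output 15 + 3 = 18.
saw: floor space 4 ≤ 12, output 15.
welder + grinder: floor space 10 + 2 = 12 ≤ 12, output 10 + 3 = 13.
Best is saw and grinder with total output 18.

18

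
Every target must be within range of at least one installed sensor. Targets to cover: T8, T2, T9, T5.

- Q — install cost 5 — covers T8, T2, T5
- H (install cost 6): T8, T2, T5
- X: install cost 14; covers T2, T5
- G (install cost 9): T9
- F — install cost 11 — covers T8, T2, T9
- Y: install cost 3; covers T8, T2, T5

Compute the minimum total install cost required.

Choose G and Y: together they cover T8, T2, T9, T5 — every target.
Total install cost: 9 + 3 = 12.
No cover costs less than 12.

12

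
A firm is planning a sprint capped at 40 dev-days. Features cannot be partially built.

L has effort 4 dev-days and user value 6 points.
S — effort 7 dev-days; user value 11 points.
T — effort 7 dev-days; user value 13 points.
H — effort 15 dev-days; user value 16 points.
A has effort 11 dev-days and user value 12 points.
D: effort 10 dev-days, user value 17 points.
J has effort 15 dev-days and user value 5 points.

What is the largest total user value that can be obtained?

Allowing fractional choices, the relaxed optimum would be about 60.1, but features are indivisible.
S + T + H + D: effort 7 + 7 + 15 + 10 = 39 ≤ 40, user value 11 + 13 + 16 + 17 = 57.
L + S + T + A + D: effort 4 + 7 + 7 + 11 + 10 = 39 ≤ 40, user value 6 + 11 + 13 + 12 + 17 = 59.
Best is L, S, T, A, and D with total user value 59.

59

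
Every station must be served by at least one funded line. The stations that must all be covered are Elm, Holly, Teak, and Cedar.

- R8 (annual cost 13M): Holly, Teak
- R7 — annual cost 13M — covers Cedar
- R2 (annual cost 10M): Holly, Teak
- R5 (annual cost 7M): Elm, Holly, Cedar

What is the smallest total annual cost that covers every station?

17

This is a weighted set-cover instance.
Choose R2 and R5: together they cover Elm, Holly, Teak, Cedar — every station.
Total annual cost: 10 + 7 = 17.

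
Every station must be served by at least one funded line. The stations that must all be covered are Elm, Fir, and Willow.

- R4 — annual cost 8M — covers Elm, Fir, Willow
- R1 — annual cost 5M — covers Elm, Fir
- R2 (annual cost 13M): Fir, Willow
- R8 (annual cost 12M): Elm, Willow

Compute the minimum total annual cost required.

R4 alone covers Elm, Fir, Willow — every station.
Total annual cost: 8.

8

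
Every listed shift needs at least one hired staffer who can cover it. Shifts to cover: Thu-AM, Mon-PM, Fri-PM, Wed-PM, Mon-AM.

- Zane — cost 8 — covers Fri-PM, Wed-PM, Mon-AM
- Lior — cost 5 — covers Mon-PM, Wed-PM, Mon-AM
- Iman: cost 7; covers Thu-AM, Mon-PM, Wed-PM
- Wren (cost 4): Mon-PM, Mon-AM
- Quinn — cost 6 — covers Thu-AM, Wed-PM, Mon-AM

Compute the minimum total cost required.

Choose Zane and Iman: together they cover Thu-AM, Mon-PM, Fri-PM, Wed-PM, Mon-AM — every shift.
Total cost: 8 + 7 = 15.

15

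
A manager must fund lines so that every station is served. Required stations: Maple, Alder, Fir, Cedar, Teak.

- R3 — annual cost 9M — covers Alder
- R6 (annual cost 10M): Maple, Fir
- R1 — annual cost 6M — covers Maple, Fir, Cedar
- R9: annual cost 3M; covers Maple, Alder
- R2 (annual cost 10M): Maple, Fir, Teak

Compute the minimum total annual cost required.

Choose R1, R9, and R2: together they cover Maple, Alder, Fir, Cedar, Teak — every station.
Total annual cost: 6 + 3 + 10 = 19.
No cover costs less than 19.

19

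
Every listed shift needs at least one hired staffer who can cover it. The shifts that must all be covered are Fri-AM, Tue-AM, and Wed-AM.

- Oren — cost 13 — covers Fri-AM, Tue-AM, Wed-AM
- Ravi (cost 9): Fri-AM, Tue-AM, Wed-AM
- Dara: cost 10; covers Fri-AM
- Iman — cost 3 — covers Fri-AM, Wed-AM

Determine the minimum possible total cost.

9

This is a weighted set-cover instance.
The greedy cost-per-new-shift heuristic would pick Iman and Ravi for 12, but a cheaper cover exists.
Ravi alone covers Fri-AM, Tue-AM, Wed-AM — every shift.
Total cost: 9.
No cover costs less than 9.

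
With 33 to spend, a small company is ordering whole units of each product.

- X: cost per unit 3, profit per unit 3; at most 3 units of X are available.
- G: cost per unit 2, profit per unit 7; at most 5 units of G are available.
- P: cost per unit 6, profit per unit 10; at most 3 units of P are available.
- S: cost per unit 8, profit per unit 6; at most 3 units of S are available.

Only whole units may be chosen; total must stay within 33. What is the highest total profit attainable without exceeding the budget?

68

This is a bounded integer knapsack.
5×G and 3×P: cost 28 ≤ 33, profit 5·7 + 3·10 = 65.
1×X, 5×G, and 3×P: cost 31 ≤ 33, profit 1·3 + 5·7 + 3·10 = 68.
Best is 68.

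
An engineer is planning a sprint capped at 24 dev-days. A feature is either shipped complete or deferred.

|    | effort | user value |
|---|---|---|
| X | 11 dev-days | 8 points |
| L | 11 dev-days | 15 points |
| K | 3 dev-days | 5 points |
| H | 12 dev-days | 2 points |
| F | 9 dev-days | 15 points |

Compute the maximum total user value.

35

This is an integer program with binary decision variables.
Take L, K, and F: effort 11 + 3 + 9 = 23 ≤ 24, user value 15 + 5 + 15 = 35.
No other feasible combination does better.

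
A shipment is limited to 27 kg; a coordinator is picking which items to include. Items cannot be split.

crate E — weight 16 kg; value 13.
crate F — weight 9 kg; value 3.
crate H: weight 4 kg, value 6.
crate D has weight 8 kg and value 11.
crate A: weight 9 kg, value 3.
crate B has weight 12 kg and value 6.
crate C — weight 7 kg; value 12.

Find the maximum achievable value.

Treat it as a binary knapsack problem.
crate H + crate D + crate C: weight 4 + 8 + 7 = 19 ≤ 27, value 6 + 11 + 12 = 29.
crate E + crate H + crate C: weight 16 + 4 + 7 = 27 ≤ 27, value 13 + 6 + 12 = 31.
Best is crate E, crate H, and crate C with total value 31.

31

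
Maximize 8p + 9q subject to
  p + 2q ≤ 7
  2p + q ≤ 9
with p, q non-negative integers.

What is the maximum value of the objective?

42

The continuous relaxation peaks at (3.67, 1.67) with value 44.33; rounding to a feasible lattice point costs some objective.
(p,q)=(3,2): 1·3+2·2=7≤7, 2·3+1·2=8≤9, objective 42.
(p,q)=(4,1): 1·4+2·1=6≤7, 2·4+1·1=9≤9, objective 41.
(p,q)=(2,2): 1·2+2·2=6≤7, 2·2+1·2=6≤9, objective 34.
No feasible integer point exceeds 42.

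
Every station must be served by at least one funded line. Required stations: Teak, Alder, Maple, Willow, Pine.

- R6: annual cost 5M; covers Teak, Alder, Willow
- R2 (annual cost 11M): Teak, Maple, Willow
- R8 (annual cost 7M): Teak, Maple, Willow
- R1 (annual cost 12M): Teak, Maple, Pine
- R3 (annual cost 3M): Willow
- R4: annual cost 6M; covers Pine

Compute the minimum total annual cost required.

17

This is a weighted set-cover instance.
Choose R6 and R1: together they cover Teak, Alder, Maple, Willow, Pine — every station.
Total annual cost: 5 + 12 = 17.
No cover costs less than 17.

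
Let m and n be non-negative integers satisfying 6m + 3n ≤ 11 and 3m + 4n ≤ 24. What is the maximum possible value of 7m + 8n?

(m,n)=(0,3): 6·0+3·3=9≤11, 3·0+4·3=12≤24, objective 24.
(m,n)=(0,2): 6·0+3·2=6≤11, 3·0+4·2=8≤24, objective 16.
Maximum is 24 at (m,n)=(0,3).

24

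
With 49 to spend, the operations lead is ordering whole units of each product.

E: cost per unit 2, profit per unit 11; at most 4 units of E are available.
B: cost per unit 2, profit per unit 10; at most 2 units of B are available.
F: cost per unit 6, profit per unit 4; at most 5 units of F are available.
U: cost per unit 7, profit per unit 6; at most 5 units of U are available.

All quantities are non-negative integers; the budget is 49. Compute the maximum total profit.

94

This is a bounded integer knapsack.
4×E, 2×B, 1×F, and 4×U: cost 46 ≤ 49, profit 4·11 + 2·10 + 1·4 + 4·6 = 92.
4×E, 2×B, and 5×U: cost 47 ≤ 49, profit 4·11 + 2·10 + 5·6 = 94.
Best is 94.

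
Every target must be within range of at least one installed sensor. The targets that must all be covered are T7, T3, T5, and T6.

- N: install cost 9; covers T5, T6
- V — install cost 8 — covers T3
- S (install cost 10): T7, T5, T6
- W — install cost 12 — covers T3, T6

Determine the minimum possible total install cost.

18

Choose V and S: together they cover T7, T3, T5, T6 — every target.
Total install cost: 8 + 10 = 18.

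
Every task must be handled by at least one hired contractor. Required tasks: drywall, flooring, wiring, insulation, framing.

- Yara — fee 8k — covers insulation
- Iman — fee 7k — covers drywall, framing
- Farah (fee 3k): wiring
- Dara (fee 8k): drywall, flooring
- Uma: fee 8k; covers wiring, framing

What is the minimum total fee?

Choose Yara, Dara, and Uma: together they cover drywall, flooring, wiring, insulation, framing — every task.
Total fee: 8 + 8 + 8 = 24.

24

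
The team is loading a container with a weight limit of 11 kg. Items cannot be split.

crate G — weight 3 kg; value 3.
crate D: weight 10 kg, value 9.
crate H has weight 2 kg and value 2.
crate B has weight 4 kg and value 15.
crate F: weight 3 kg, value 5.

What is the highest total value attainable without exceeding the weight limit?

Take crate G, crate B, and crate F: weight 3 + 4 + 3 = 10 ≤ 11, value 3 + 15 + 5 = 23.
No other feasible combination does better.

23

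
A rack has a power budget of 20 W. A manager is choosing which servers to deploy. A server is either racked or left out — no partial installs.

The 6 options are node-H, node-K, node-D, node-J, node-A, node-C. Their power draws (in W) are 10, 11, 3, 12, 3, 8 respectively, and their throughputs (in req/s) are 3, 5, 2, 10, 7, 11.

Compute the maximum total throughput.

This is an integer program with binary decision variables.
Allowing fractional choices, the relaxed optimum would be about 25.5, but servers are indivisible.
node-D + node-A + node-C: power draw 3 + 3 + 8 = 14 ≤ 20, throughput 2 + 7 + 11 = 20.
node-J + node-C: power draw 12 + 8 = 20 ≤ 20, throughput 10 + 11 = 21.
Best is node-J and node-C with total throughput 21.

21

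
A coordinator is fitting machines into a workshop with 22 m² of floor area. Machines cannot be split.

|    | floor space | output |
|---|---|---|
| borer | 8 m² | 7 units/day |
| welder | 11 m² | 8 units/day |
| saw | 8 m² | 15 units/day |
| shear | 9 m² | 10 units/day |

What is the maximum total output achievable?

25

welder + saw: floor space 11 + 8 = 19 ≤ 22, output 8 + 15 = 23.
saw + shear: floor space 8 + 9 = 17 ≤ 22, output 15 + 10 = 25.
Best is saw and shear with total output 25.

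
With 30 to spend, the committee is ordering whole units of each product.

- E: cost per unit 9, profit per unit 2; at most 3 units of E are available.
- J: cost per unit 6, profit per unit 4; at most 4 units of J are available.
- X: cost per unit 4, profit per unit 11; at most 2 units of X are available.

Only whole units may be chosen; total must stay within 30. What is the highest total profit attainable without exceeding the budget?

This is a bounded integer knapsack.
X has the best ratio (11/4); taking only X gives at most 2×11 = 22 (stopped by the supply cap of 2).
Mixing does better — 3×J and 2×X: cost 26 ≤ 30, profit 3·4 + 2·11 = 34.

34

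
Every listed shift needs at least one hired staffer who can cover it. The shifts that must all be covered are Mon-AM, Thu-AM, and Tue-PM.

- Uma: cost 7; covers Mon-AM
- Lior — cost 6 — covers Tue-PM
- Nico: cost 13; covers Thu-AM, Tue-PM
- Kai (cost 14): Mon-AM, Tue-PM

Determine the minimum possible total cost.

The greedy cost-per-new-shift heuristic would pick Lior, Uma, and Nico for 26, but a cheaper cover exists.
Choose Uma and Nico: together they cover Mon-AM, Thu-AM, Tue-PM — every shift.
Total cost: 7 + 13 = 20.
No cover costs less than 20.

20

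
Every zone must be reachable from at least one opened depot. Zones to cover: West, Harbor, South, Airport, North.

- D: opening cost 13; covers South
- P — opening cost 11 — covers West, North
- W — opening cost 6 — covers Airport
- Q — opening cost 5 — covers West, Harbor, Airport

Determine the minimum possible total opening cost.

29

Choose D, P, and Q: together they cover West, Harbor, South, Airport, North — every zone.
Total opening cost: 13 + 11 + 5 = 29.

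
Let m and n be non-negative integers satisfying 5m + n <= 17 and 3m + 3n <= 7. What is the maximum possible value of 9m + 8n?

18

(m,n)=(2,0) is feasible, giving 18.
(m,n)=(1,1) is feasible, giving 17.
The best lattice point is (2,0), giving 18.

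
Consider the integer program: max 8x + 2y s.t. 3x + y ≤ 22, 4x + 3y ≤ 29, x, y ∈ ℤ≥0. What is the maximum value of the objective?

(x,y)=(7,0): 3·7+1·0=21≤22, 4·7+3·0=28≤29, objective 56.
(x,y)=(6,1): 3·6+1·1=19≤22, 4·6+3·1=27≤29, objective 50.
(x,y)=(6,0): 3·6+1·0=18≤22, 4·6+3·0=24≤29, objective 48.
No feasible integer point exceeds 56.

56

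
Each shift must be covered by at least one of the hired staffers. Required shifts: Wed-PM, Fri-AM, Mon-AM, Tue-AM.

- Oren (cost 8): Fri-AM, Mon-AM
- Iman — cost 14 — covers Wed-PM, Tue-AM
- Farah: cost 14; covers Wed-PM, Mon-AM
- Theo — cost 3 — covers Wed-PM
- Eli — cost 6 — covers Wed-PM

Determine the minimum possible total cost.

22

The greedy cost-per-new-shift heuristic would pick Theo, Oren, and Iman for 25, but a cheaper cover exists.
Choose Oren and Iman: together they cover Wed-PM, Fri-AM, Mon-AM, Tue-AM — every shift.
Total cost: 8 + 14 = 22.
No cover costs less than 22.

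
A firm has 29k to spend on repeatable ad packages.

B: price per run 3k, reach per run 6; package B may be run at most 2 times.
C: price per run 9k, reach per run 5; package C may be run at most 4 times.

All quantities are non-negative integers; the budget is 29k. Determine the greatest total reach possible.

This is a bounded integer knapsack.
Take 2×B and 2×C: price 24 ≤ 29, reach 2·6 + 2·5 = 22.
B has the best ratio (6/3) and is taken to its limit of 2; remaining capacity is filled optimally with the others.

22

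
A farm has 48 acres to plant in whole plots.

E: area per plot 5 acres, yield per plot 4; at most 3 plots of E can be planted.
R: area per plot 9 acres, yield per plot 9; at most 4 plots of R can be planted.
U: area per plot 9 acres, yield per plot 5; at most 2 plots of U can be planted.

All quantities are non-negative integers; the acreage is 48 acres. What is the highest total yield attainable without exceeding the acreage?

2×E and 4×R: area 46 ≤ 48, yield 2·4 + 4·9 = 44.
4×R and 1×U: area 45 ≤ 48, yield 4·9 + 1·5 = 41.
Best is 44.

44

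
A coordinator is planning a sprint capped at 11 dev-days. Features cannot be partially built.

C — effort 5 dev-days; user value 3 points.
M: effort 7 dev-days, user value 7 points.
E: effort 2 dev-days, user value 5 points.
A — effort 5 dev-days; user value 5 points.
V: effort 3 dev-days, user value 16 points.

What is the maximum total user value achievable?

26

Treat it as a binary knapsack problem.
M + V: effort 7 + 3 = 10 ≤ 11, user value 7 + 16 = 23.
C + E + V: effort 5 + 2 + 3 = 10 ≤ 11, user value 3 + 5 + 16 = 24.
E + A + V: effort 2 + 5 + 3 = 10 ≤ 11, user value 5 + 5 + 16 = 26.
Best is E, A, and V with total user value 26.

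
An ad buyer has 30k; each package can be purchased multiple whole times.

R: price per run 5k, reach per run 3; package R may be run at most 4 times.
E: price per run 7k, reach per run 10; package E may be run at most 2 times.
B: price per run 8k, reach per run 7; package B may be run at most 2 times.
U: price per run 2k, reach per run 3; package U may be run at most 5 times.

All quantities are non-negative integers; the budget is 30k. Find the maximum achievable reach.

Take 2×E, 1×B, and 4×U: price 30 ≤ 30, reach 2·10 + 1·7 + 4·3 = 39.
No other integer combination yields more.

39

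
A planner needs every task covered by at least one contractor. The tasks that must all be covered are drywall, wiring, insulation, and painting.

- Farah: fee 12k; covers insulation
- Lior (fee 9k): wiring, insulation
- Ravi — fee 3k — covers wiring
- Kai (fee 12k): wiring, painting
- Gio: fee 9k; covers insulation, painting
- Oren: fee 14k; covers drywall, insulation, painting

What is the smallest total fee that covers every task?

The greedy cost-per-new-task heuristic would pick Ravi, Gio, and Oren for 26, but a cheaper cover exists.
Choose Ravi and Oren: together they cover drywall, wiring, insulation, painting — every task.
Total fee: 3 + 14 = 17.
No cover costs less than 17.

17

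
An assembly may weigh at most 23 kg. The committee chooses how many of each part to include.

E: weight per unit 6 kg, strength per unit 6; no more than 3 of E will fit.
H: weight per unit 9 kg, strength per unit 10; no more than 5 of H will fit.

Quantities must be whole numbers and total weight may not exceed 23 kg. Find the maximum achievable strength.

22

This is a bounded integer knapsack.
Take 2×E and 1×H: weight 21 ≤ 23, strength 2·6 + 1·10 = 22.
No other integer combination yields more.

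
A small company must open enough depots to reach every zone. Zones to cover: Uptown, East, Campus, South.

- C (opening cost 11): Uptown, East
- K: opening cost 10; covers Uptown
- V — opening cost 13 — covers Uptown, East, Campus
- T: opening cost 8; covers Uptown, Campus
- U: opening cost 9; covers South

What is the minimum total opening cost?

The greedy cost-per-new-zone heuristic would pick T, U, and C for 28, but a cheaper cover exists.
Choose V and U: together they cover Uptown, East, Campus, South — every zone.
Total opening cost: 13 + 9 = 22.
No cover costs less than 22.

22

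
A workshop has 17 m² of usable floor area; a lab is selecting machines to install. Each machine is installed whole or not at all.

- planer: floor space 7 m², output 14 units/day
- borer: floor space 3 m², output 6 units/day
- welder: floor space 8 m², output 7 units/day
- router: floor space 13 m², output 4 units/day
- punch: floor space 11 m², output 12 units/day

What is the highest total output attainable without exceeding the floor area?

Take planer and welder: floor space 7 + 8 = 15 ≤ 17, output 14 + 7 = 21.
No other feasible combination does better.

21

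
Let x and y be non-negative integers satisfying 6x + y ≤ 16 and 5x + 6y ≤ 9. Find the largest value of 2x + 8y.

8

The continuous relaxation peaks at (0, 1.5) with value 12.00; rounding to a feasible lattice point costs some objective.
(x,y)=(0,1): 6·0+1·1=1≤16, 5·0+6·1=6≤9, objective 8.
(x,y)=(1,0): 6·1+1·0=6≤16, 5·1+6·0=5≤9, objective 2.
(x,y)=(0,0): 6·0+1·0=0≤16, 5·0+6·0=0≤9, objective 0.
The best lattice point is (0,1), giving 8.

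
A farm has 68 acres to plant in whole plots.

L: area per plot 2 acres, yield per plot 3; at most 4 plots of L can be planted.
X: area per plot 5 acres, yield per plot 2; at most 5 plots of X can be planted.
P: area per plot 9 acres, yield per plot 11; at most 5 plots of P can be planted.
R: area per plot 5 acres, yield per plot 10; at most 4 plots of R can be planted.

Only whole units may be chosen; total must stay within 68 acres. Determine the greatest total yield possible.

98

1×L, 5×P, and 4×R: area 67 ≤ 68, yield 1·3 + 5·11 + 4·10 = 98.
4×L, 5×P, and 3×R: area 68 ≤ 68, yield 4·3 + 5·11 + 3·10 = 97.
Best is 98.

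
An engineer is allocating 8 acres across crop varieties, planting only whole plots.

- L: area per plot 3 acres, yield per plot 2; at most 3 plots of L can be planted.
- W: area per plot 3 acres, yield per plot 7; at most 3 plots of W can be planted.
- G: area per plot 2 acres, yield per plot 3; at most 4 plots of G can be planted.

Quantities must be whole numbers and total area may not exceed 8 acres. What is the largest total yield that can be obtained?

2×W and 1×G: area 8 ≤ 8, yield 2·7 + 1·3 = 17.
2×W: area 6 ≤ 8, yield 2·7 = 14.
Best is 17.

17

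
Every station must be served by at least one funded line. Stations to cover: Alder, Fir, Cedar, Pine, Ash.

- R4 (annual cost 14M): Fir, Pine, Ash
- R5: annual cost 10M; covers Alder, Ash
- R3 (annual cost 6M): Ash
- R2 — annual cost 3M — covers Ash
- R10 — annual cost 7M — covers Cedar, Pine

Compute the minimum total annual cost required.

31

Choose R4, R5, and R10: together they cover Alder, Fir, Cedar, Pine, Ash — every station.
Total annual cost: 14 + 10 + 7 = 31.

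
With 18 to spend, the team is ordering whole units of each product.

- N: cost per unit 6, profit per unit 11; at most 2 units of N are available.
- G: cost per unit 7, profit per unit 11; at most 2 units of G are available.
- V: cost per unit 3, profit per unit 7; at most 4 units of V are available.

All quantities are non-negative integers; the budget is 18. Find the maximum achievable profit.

39

Take 1×N and 4×V: cost 18 ≤ 18, profit 1·11 + 4·7 = 39.
V has the best ratio (7/3) and is taken to its limit of 4; remaining capacity is filled optimally with the others.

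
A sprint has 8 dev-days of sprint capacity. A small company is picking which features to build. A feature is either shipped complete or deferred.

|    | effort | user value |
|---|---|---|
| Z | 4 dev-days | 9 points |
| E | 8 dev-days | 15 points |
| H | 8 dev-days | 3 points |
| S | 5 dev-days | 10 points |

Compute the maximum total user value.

15

Treat it as a binary knapsack problem.
Allowing fractional choices, the relaxed optimum would be about 17.0, but features are indivisible.
Z: effort 4 ≤ 8, user value 9.
E: effort 8 ≤ 8, user value 15.
S: effort 5 ≤ 8, user value 10.
Best is E with total user value 15.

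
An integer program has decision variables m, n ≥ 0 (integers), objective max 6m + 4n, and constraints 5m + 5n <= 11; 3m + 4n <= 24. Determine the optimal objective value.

The continuous relaxation peaks at (2.2, 0) with value 13.20; rounding to a feasible lattice point costs some objective.
(m,n)=(2,0): 5·2+5·0=10≤11, 3·2+4·0=6≤24, objective 12.
(m,n)=(1,1): 5·1+5·1=10≤11, 3·1+4·1=7≤24, objective 10.
(m,n)=(1,0): 5·1+5·0=5≤11, 3·1+4·0=3≤24, objective 6.
No feasible integer point exceeds 12.

12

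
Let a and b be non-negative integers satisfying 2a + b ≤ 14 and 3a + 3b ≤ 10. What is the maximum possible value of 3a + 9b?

Relaxing integrality, the LP optimum is 30.00 at (a,b) = (0, 3.33), which is not an integer point.
(a,b)=(0,3): 2·0+1·3=3≤14, 3·0+3·3=9≤10, objective 27.
(a,b)=(1,2): 2·1+1·2=4≤14, 3·1+3·2=9≤10, objective 21.
(a,b)=(0,2): 2·0+1·2=2≤14, 3·0+3·2=6≤10, objective 18.
The best lattice point is (0,3), giving 27.

27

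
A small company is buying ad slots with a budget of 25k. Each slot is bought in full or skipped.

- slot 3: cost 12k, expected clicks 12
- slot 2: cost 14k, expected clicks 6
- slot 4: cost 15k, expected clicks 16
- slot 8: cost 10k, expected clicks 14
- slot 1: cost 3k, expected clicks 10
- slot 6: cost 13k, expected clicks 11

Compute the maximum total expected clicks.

This is a 0-1 knapsack instance.
Allowing fractional choices, the relaxed optimum would be about 36.8, but ad slots are indivisible.
slot 3 + slot 8 + slot 1: cost 12 + 10 + 3 = 25 ≤ 25, expected clicks 12 + 14 + 10 = 36.
slot 4 + slot 8: cost 15 + 10 = 25 ≤ 25, expected clicks 16 + 14 = 30.
slot 4 + slot 1: cost 15 + 3 = 18 ≤ 25, expected clicks 16 + 10 = 26.
Best is slot 3, slot 8, and slot 1 with total expected clicks 36.

36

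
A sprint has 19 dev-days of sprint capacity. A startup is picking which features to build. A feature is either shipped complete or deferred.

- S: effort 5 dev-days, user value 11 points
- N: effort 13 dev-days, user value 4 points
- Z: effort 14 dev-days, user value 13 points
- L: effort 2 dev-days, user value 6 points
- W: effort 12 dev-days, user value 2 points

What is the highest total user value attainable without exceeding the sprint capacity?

Take S and Z: effort 5 + 14 = 19 ≤ 19, user value 11 + 13 = 24.
No other feasible combination does better.

24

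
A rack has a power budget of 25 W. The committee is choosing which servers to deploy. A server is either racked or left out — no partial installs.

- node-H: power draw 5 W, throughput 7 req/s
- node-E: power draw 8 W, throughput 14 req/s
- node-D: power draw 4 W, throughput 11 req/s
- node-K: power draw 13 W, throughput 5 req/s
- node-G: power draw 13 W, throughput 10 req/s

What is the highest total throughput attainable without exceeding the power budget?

Allowing fractional choices, the relaxed optimum would be about 38.2, but servers are indivisible.
node-H + node-E + node-D: power draw 5 + 8 + 4 = 17 ≤ 25, throughput 7 + 14 + 11 = 32.
node-E + node-D + node-G: power draw 8 + 4 + 13 = 25 ≤ 25, throughput 14 + 11 + 10 = 35.
Best is node-E, node-D, and node-G with total throughput 35.

35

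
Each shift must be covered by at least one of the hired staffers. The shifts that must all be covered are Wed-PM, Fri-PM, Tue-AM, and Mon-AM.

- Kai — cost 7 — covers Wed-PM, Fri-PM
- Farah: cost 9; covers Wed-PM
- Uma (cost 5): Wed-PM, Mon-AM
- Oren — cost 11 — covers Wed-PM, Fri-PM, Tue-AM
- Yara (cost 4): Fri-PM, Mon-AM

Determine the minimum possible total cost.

The greedy cost-per-new-shift heuristic would pick Yara, Uma, and Oren for 20, but a cheaper cover exists.
Choose Oren and Yara: together they cover Wed-PM, Fri-PM, Tue-AM, Mon-AM — every shift.
Total cost: 11 + 4 = 15.
No cover costs less than 15.

15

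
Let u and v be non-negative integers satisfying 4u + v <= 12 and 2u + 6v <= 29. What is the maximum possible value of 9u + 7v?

46

The continuous relaxation peaks at (1.95, 4.18) with value 46.86; rounding to a feasible lattice point costs some objective.
(u,v)=(2,4): 4·2+1·4=12≤12, 2·2+6·4=28≤29, objective 46.
(u,v)=(2,3): 4·2+1·3=11≤12, 2·2+6·3=22≤29, objective 39.
(u,v)=(1,4): 4·1+1·4=8≤12, 2·1+6·4=26≤29, objective 37.
(u,v)=(1,3): 4·1+1·3=7≤12, 2·1+6·3=20≤29, objective 30.
The best lattice point is (2,4), giving 46.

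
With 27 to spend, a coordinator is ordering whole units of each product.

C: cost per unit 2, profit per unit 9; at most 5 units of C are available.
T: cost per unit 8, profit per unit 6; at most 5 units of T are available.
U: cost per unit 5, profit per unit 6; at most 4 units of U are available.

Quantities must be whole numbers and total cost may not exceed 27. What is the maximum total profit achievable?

63

This is a bounded integer knapsack.
5×C and 3×U: cost 25 ≤ 27, profit 5·9 + 3·6 = 63.
5×C and 2×U: cost 20 ≤ 27, profit 5·9 + 2·6 = 57.
Best is 63.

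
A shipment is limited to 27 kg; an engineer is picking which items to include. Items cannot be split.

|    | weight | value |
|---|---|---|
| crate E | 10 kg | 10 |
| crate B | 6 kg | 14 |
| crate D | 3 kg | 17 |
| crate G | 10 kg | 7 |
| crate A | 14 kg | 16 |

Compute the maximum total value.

crate E + crate B + crate D: weight 10 + 6 + 3 = 19 ≤ 27, value 10 + 14 + 17 = 41.
crate B + crate D + crate A: weight 6 + 3 + 14 = 23 ≤ 27, value 14 + 17 + 16 = 47.
crate E + crate D + crate A: weight 10 + 3 + 14 = 27 ≤ 27, value 10 + 17 + 16 = 43.
Best is crate B, crate D, and crate A with total value 47.

47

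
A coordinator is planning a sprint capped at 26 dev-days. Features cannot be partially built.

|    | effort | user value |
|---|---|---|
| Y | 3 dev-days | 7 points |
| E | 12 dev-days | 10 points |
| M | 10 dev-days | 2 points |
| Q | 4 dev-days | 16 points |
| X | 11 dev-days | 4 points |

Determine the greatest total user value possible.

33

Treat it as a binary knapsack problem.
Allowing fractional choices, the relaxed optimum would be about 35.5, but features are indivisible.
E + M + Q: effort 12 + 10 + 4 = 26 ≤ 26, user value 10 + 2 + 16 = 28.
Y + Q + X: effort 3 + 4 + 11 = 18 ≤ 26, user value 7 + 16 + 4 = 27.
Y + E + Q: effort 3 + 12 + 4 = 19 ≤ 26, user value 7 + 10 + 16 = 33.
Best is Y, E, and Q with total user value 33.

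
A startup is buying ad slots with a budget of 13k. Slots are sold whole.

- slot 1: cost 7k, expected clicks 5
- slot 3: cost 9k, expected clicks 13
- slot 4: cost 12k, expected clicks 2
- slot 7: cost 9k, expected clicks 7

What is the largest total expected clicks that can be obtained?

13

Allowing fractional choices, the relaxed optimum would be about 16.1, but ad slots are indivisible.
slot 3: cost 9 ≤ 13, expected clicks 13.
slot 7: cost 9 ≤ 13, expected clicks 7.
Best is slot 3 with total expected clicks 13.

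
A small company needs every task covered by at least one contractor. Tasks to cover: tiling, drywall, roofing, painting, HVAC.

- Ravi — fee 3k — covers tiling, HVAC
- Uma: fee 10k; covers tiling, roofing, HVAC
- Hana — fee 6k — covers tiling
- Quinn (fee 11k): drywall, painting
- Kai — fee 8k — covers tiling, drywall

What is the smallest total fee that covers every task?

21

The greedy cost-per-new-task heuristic would pick Ravi, Quinn, and Uma for 24, but a cheaper cover exists.
Choose Uma and Quinn: together they cover tiling, drywall, roofing, painting, HVAC — every task.
Total fee: 10 + 11 = 21.
No cover costs less than 21.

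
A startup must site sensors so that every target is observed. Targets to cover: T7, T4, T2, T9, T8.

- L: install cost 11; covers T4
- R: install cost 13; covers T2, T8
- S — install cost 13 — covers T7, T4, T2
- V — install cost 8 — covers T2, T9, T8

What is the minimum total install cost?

21

Choose S and V: together they cover T7, T4, T2, T9, T8 — every target.
Total install cost: 13 + 8 = 21.
No cover costs less than 21.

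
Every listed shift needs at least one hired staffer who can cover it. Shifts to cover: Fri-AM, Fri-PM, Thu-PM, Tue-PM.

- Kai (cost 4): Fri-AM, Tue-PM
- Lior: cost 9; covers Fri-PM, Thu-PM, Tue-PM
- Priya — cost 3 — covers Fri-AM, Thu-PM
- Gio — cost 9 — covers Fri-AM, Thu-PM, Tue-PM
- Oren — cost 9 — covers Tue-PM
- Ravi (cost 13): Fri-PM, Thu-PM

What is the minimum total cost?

12

The greedy cost-per-new-shift heuristic would pick Priya, Kai, and Lior for 16, but a cheaper cover exists.
Choose Lior and Priya: together they cover Fri-AM, Fri-PM, Thu-PM, Tue-PM — every shift.
Total cost: 9 + 3 = 12.
No cover costs less than 12.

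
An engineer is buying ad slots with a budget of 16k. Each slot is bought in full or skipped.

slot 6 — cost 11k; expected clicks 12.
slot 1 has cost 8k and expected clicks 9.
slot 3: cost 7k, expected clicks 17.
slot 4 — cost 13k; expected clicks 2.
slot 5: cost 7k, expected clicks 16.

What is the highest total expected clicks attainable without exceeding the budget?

33

Take slot 3 and slot 5: cost 7 + 7 = 14 ≤ 16, expected clicks 17 + 16 = 33.
No other feasible combination does better.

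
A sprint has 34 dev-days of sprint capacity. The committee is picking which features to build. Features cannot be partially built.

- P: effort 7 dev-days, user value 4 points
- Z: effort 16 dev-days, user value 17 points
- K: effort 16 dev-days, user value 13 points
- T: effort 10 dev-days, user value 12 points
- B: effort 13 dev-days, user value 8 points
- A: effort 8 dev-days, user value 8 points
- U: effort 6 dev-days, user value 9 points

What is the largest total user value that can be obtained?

Allowing fractional choices, the relaxed optimum would be about 40.0, but features are indivisible.
Z + A + U: effort 16 + 8 + 6 = 30 ≤ 34, user value 17 + 8 + 9 = 34.
Z + T + U: effort 16 + 10 + 6 = 32 ≤ 34, user value 17 + 12 + 9 = 38.
Z + T + A: effort 16 + 10 + 8 = 34 ≤ 34, user value 17 + 12 + 8 = 37.
Best is Z, T, and U with total user value 38.

38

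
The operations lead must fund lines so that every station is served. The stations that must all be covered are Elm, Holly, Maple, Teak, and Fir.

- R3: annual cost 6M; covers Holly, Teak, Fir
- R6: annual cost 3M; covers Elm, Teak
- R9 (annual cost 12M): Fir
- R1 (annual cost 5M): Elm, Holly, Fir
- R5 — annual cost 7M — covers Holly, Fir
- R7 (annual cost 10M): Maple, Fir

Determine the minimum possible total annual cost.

Choose R6, R1, and R7: together they cover Elm, Holly, Maple, Teak, Fir — every station.
Total annual cost: 3 + 5 + 10 = 18.
No cover costs less than 18.

18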